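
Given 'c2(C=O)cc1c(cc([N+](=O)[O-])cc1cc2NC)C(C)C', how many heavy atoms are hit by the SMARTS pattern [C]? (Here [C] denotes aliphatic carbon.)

5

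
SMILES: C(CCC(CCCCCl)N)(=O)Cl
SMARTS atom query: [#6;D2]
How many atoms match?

The query [#6;D2] means: any carbon bonded to exactly two heavy atoms.
Check the 12 heavy atoms by environment: 6× C (D2) → match; 2× C (D3) → no; 1× N (D1) → no; 1× O (D1) → no; 2× Cl (D1) → no.
That gives 6 matching atoms.

6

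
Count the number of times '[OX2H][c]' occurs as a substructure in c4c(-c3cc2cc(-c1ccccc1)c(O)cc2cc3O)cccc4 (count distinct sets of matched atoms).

2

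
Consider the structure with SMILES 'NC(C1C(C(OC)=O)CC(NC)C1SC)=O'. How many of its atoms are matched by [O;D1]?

The query [O;D1] means: aliphatic oxygen bonded to exactly one heavy atom.
Check the 16 heavy atoms by environment: 6× C (D3) → no; 1× C (D2) → no; 2× O (D1) → match; 1× N (D1) → no; 1× S (D2) → no; 3× C (D1) → no; 1× N (D2) → no; 1× O (D2) → no.
That gives 2 matching atoms.

2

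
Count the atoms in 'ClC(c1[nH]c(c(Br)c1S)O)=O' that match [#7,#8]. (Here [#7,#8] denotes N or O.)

The query [#7,#8] means: nitrogen or oxygen (comma = OR).
Check the 11 heavy atoms by environment: 1× n (aromatic) → match; 4× c (aromatic) → no; 1× Br → no; 1× C → no; 2× O → match; 1× Cl → no; 1× S → no.
Summing the matching environments: 1 + 2 = 3 matching atoms.

3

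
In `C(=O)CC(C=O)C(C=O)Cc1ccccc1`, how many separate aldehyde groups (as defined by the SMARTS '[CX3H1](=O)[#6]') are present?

3

[CX3H1](=O)[#6] is the SMARTS for an aldehyde: an sp2 carbon with one H, double-bonded to O and single-bonded to carbon.
The molecule carries 3 separate instances of an aldehyde (-CHO) meeting every constraint; each maps to a distinct set of atoms, giving 3 matches.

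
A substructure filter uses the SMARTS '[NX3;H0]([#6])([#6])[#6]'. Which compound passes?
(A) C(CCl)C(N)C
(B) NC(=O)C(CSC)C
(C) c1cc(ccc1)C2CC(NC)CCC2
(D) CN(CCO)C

[NX3;H0]([#6])([#6])[#6] describes a trivalent nitrogen with no H, bonded to three carbons (a tertiary amine).
(A) has a primary amino group (-NH2) but the nitrogen has H2, not H0 with three carbons.
(B) has a primary amide (-C(=O)NH2) but the amide nitrogen has H2 and only one carbon neighbour.
(C) has an N-methylamino group (-NHCH3) but the nitrogen still has one H (H1), not H0.
(D) contains a dimethylamino group (-N(CH3)2), which satisfies every atom and bond constraint.
So the answer is (D).

D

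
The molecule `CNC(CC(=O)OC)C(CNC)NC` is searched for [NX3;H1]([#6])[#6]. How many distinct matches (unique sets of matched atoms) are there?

3

[NX3;H1]([#6])[#6] is the SMARTS for a secondary amine: a trivalent nitrogen with one H, bonded to two carbons.
The molecule carries 3 separate instances of an N-methylamino group (-NHCH3) meeting every constraint; each maps to a distinct set of atoms, giving 3 matches.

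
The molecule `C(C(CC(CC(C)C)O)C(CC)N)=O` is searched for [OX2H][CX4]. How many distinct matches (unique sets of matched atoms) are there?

1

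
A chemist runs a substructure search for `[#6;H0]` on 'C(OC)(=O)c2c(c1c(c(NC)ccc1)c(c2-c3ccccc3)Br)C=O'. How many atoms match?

Check the 25 heavy atoms by environment: 8× c (aromatic, H0) → match; 8× c (aromatic, H1) → no; 1× N (H1) → no; 2× C (H3) → no; 1× C (H0) → match; 3× O (H0) → no; 1× Br (H0) → no; 1× C (H1) → no.
Summing the matching environments: 8 + 1 = 9 matching atoms.

9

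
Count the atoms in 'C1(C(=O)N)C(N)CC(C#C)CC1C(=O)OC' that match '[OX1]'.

2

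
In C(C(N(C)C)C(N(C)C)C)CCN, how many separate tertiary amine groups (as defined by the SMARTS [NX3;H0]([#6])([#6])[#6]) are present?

2

[NX3;H0]([#6])([#6])[#6] is the SMARTS for a tertiary amine: a trivalent nitrogen with no H, bonded to three carbons.
The molecule carries 2 separate instances of a dimethylamino group (-N(CH3)2) meeting every constraint; each maps to a distinct set of atoms, giving 2 matches.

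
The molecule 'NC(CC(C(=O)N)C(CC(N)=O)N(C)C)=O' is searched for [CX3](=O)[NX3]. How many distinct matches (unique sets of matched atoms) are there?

3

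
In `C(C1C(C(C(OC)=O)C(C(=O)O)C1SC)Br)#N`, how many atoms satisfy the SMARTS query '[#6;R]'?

The query [#6;R] means: carbon that is part of a ring.
Check the 17 heavy atoms by environment: 5× C (in 5-ring) → match; 5× C (acyclic) → no; 1× N (acyclic) → no; 1× S (acyclic) → no; 1× Br (acyclic) → no; 4× O (acyclic) → no.
That gives 5 matching atoms.

5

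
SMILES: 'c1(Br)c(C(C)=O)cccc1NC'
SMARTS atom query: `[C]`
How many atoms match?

Check the 12 heavy atoms by environment: 6× c (aromatic) → no; 3× C → match; 1× O → no; 1× Br → no; 1× N → no.
That gives 3 matching atoms.

3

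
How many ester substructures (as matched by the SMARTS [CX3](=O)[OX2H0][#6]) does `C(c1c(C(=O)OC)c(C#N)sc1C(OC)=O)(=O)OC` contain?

[CX3](=O)[OX2H0][#6] is the SMARTS for an ester: a carbonyl carbon bonded to an oxygen that is itself bonded to carbon (no H on that O).
The molecule carries 3 separate instances of a methyl-ester group (-C(=O)OCH3) meeting every constraint; each maps to a distinct set of atoms, giving 3 matches.

3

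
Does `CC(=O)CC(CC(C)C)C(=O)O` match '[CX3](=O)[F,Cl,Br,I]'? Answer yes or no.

The pattern [CX3](=O)[F,Cl,Br,I] describes a carbonyl carbon bonded to a halogen — an acyl halide.
The closest candidate here is a carboxylic acid group (-C(=O)OH), but the carbonyl is bonded to -OH, not to a halogen. No other fragment satisfies the full query, so there is no match.

No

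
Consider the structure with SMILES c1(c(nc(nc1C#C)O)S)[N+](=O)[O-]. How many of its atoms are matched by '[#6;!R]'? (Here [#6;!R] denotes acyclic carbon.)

2

The query [#6;!R] means: carbon not in any ring.
Check the 13 heavy atoms by environment: 2× n (aromatic, in 6-ring) → no; 4× c (aromatic, in 6-ring) → no; 1× N (charge +1, acyclic) → no; 1× O (charge -1, acyclic) → no; 2× O (acyclic) → no; 2× C (acyclic) → match; 1× S (acyclic) → no.
That gives 2 matching atoms.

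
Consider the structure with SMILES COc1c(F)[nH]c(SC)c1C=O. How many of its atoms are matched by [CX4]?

2

The query [CX4] means: C with X4: aliphatic carbon with exactly 4 total connections (bonds + H).
Check the 12 heavy atoms by environment: 1× n (aromatic, X3) → no; 4× c (aromatic, X3) → no; 1× O (X2) → no; 2× C (X4) → match; 1× F (X1) → no; 1× S (X2) → no; 1× C (X3) → no; 1× O (X1) → no.
That gives 2 matching atoms.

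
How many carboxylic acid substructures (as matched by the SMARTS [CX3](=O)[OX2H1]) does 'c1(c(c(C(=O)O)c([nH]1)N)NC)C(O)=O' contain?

2

[CX3](=O)[OX2H1] is the SMARTS for a carboxylic acid: an sp2 carbon double-bonded to O and single-bonded to an -OH oxygen.
The molecule carries 2 separate instances of a carboxylic acid group (-C(=O)OH) meeting every constraint; each maps to a distinct set of atoms, giving 2 matches.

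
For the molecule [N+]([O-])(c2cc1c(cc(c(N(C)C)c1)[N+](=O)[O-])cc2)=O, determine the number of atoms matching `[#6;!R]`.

2

Check the 19 heavy atoms by environment: 10× c (aromatic, in 6-ring) → no; 1× N (acyclic) → no; 2× C (acyclic) → match; 2× N (charge +1, acyclic) → no; 2× O (charge -1, acyclic) → no; 2× O (acyclic) → no.
That gives 2 matching atoms.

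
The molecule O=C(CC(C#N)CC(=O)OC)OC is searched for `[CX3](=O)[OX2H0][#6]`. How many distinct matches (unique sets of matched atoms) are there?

2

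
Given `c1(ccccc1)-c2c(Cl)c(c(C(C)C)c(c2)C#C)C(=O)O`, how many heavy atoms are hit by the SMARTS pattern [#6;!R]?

6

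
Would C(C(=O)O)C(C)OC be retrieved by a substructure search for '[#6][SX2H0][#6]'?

No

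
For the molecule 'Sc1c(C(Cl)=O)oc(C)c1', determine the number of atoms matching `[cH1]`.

The query [cH1] means: aromatic carbon bearing exactly one hydrogen.
Check the 10 heavy atoms by environment: 1× o (aromatic, H0) → no; 3× c (aromatic, H0) → no; 1× c (aromatic, H1) → match; 1× C (H3) → no; 1× C (H0) → no; 1× O (H0) → no; 1× Cl (H0) → no; 1× S (H1) → no.
That gives 1 matching atom.

1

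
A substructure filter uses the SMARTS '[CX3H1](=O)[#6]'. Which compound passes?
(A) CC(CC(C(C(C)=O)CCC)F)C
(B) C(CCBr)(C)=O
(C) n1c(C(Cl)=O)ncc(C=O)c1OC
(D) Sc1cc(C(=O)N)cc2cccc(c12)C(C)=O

[CX3H1](=O)[#6] describes an sp2 carbon with one H, double-bonded to O and single-bonded to carbon (an aldehyde).
(A) has an acetyl/ketone group (-C(=O)CH3) but the carbonyl carbon has H0 (two carbon neighbours), not H1.
(B) has an acetyl/ketone group (-C(=O)CH3) but the carbonyl carbon has H0 (two carbon neighbours), not H1.
(C) contains an aldehyde (-CHO), which satisfies every atom and bond constraint.
(D) has an acetyl/ketone group (-C(=O)CH3) but the carbonyl carbon has H0 (two carbon neighbours), not H1.
So the answer is (C).

C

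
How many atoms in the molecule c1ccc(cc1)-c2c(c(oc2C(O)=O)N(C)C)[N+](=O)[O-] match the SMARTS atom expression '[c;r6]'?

6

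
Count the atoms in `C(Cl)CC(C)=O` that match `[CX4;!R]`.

3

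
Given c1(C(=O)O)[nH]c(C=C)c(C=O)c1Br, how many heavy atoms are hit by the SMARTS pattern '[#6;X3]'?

Check the 13 heavy atoms by environment: 1× n (aromatic, X3) → no; 4× c (aromatic, X3) → match; 1× Br (X1) → no; 4× C (X3) → match; 2× O (X1) → no; 1× O (X2) → no.
Summing the matching environments: 4 + 4 = 8 matching atoms.

8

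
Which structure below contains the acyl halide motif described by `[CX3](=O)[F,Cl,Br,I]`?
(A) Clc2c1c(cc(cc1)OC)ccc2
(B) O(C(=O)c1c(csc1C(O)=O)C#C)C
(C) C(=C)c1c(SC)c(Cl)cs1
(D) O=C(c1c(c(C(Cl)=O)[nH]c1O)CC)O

[CX3](=O)[F,Cl,Br,I] describes a carbonyl carbon bonded to a halogen (an acyl halide).
(A) has a chloro substituent but the Cl is not on a carbonyl carbon.
(B) has a methyl-ester group (-C(=O)OCH3) but the carbonyl is bonded to -O-C, not to a halogen.
(C) has a chloro substituent but the Cl is not on a carbonyl carbon.
(D) contains an acyl chloride (-C(=O)Cl), which satisfies every atom and bond constraint.
So the answer is (D).

D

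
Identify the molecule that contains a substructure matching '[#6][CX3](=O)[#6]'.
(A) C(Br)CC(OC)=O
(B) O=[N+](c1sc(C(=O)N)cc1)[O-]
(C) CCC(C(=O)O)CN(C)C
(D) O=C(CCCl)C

[#6][CX3](=O)[#6] describes a carbonyl carbon (no H) flanked by two carbons (a ketone).
(A) has a methyl-ester group (-C(=O)OCH3) but one neighbour of the carbonyl carbon is O, not C.
(B) has a primary amide (-C(=O)NH2) but one neighbour of the carbonyl carbon is N, not C.
(C) has a carboxylic acid group (-C(=O)OH) but one neighbour of the carbonyl carbon is O, not C.
(D) contains an acetyl/ketone group (-C(=O)CH3), which satisfies every atom and bond constraint.
So the answer is (D).

D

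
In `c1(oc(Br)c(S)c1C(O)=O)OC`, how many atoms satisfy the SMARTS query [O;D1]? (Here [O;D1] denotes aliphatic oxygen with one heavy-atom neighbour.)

2

The query [O;D1] means: aliphatic oxygen bonded to exactly one heavy atom.
Check the 12 heavy atoms by environment: 1× o (aromatic, D2) → no; 4× c (aromatic, D3) → no; 1× C (D3) → no; 2× O (D1) → match; 1× S (D1) → no; 1× O (D2) → no; 1× C (D1) → no; 1× Br (D1) → no.
That gives 2 matching atoms.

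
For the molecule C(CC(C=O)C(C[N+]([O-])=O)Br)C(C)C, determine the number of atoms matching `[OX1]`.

3

Check the 14 heavy atoms by environment: 8× C (X4) → no; 1× C (X3) → no; 2× O (X1) → match; 1× Br (X1) → no; 1× N (charge +1, X3) → no; 1× O (charge -1, X1) → match.
Summing the matching environments: 2 + 1 = 3 matching atoms.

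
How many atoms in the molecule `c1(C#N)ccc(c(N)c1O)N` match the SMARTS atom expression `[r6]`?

The query [r6] means: r6 matches atoms in a six-membered ring.
Check the 11 heavy atoms by environment: 6× c (aromatic, in 6-ring) → match; 1× C (acyclic) → no; 3× N (acyclic) → no; 1× O (acyclic) → no.
That gives 6 matching atoms.

6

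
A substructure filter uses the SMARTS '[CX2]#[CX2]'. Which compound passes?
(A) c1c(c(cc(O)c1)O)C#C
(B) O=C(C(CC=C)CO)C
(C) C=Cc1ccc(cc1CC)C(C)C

A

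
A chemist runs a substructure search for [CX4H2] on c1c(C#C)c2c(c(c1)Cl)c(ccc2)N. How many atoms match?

The query [CX4H2] means: sp3 carbon (X4) with exactly two hydrogens.
Check the 14 heavy atoms by environment: 5× c (aromatic, H0, X3) → no; 5× c (aromatic, H1, X3) → no; 1× C (H0, X2) → no; 1× C (H1, X2) → no; 1× Cl (H0, X1) → no; 1× N (H2, X3) → no.
No environment satisfies the query, so 0 matching atoms.

0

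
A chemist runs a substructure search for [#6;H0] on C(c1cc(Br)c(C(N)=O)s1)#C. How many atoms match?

5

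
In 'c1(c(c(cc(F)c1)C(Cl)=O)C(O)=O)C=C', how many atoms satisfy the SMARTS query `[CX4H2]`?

0

The query [CX4H2] means: sp3 carbon (X4) with exactly two hydrogens.
Check the 15 heavy atoms by environment: 2× c (aromatic, H1, X3) → no; 4× c (aromatic, H0, X3) → no; 2× C (H0, X3) → no; 2× O (H0, X1) → no; 1× Cl (H0, X1) → no; 1× O (H1, X2) → no; 1× F (H0, X1) → no; 1× C (H1, X3) → no; 1× C (H2, X3) → no.
No environment satisfies the query, so 0 matching atoms.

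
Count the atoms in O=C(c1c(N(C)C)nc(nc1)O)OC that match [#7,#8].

The query [#7,#8] means: nitrogen or oxygen (comma = OR).
Check the 14 heavy atoms by environment: 2× n (aromatic) → match; 4× c (aromatic) → no; 3× O → match; 4× C → no; 1× N → match.
Summing the matching environments: 2 + 3 + 1 = 6 matching atoms.

6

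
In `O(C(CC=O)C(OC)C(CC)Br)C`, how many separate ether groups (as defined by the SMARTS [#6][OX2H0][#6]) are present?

[#6][OX2H0][#6] is the SMARTS for an ether: an aliphatic oxygen bridging two carbons with no H on the oxygen.
The molecule carries 2 separate instances of a methoxy ether (-OCH3) meeting every constraint; each maps to a distinct set of atoms, giving 2 matches.

2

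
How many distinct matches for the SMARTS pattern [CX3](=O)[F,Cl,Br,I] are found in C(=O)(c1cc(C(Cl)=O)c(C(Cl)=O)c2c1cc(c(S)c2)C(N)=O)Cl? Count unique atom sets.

3

[CX3](=O)[F,Cl,Br,I] is the SMARTS for an acyl halide: a carbonyl carbon bonded to a halogen.
The molecule carries 3 separate instances of an acyl chloride (-C(=O)Cl) meeting every constraint; each maps to a distinct set of atoms, giving 3 matches.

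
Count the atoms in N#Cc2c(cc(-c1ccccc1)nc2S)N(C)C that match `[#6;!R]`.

Check the 18 heavy atoms by environment: 1× n (aromatic, in 6-ring) → no; 11× c (aromatic, in 6-ring) → no; 1× S (acyclic) → no; 2× N (acyclic) → no; 3× C (acyclic) → match.
That gives 3 matching atoms.

3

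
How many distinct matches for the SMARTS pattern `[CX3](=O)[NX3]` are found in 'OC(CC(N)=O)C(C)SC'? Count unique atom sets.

1

[CX3](=O)[NX3] is the SMARTS for an amide: a carbonyl carbon bonded to a trivalent nitrogen.
Exactly one fragment in the molecule meets all constraints, giving 1 match.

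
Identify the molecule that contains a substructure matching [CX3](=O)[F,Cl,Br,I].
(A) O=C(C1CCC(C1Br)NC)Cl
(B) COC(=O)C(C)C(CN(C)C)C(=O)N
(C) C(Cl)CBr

A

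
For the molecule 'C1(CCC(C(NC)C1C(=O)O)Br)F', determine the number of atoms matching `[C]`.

8

The query [C] means: uppercase C matches aliphatic (non-aromatic) carbon only.
Check the 13 heavy atoms by environment: 8× C → match; 1× F → no; 1× N → no; 1× Br → no; 2× O → no.
That gives 8 matching atoms.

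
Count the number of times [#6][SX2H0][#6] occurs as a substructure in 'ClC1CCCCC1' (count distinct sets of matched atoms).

0

[#6][SX2H0][#6] is the SMARTS for a thioether: an aliphatic sulfur bridging two carbons with no H on the sulfur.
No fragment in the molecule satisfies every constraint, giving 0 matches.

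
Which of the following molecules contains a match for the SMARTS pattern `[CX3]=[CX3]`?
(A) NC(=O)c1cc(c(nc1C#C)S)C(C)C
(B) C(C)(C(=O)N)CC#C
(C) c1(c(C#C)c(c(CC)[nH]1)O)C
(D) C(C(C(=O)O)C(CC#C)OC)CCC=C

D

[CX3]=[CX3] describes a non-aromatic C=C double bond between two sp2 carbons (an alkene).
(A) has an ethynyl group (-C#CH) but the C-C bond is a triple bond, not a double bond.
(B) has an ethynyl group (-C#CH) but the C-C bond is a triple bond, not a double bond.
(C) has an ethyl group (-CH2CH3) but its C-C bond is a single bond between CX4 carbons, not CX3=CX3.
(D) contains a vinyl group (-CH=CH2), which satisfies every atom and bond constraint.
So the answer is (D).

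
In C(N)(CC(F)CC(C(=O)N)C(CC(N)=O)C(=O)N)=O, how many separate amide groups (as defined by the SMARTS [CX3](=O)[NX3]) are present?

4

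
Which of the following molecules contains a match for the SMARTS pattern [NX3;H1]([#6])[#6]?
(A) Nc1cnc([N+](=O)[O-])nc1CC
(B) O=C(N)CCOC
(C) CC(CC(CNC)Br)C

C

[NX3;H1]([#6])[#6] describes a trivalent nitrogen with one H, bonded to two carbons (a secondary amine).
(A) has a primary amino group (-NH2) but the nitrogen has H2 and only one carbon neighbour.
(B) has a primary amide (-C(=O)NH2) but the -C(=O)NH2 nitrogen has H2, not H1.
(C) contains an N-methylamino group (-NHCH3), which satisfies every atom and bond constraint.
So the answer is (C).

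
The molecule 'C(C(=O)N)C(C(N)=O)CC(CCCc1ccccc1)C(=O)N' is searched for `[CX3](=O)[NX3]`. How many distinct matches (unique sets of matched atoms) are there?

3

[CX3](=O)[NX3] is the SMARTS for an amide: a carbonyl carbon bonded to a trivalent nitrogen.
The molecule carries 3 separate instances of a primary amide (-C(=O)NH2) meeting every constraint; each maps to a distinct set of atoms, giving 3 matches.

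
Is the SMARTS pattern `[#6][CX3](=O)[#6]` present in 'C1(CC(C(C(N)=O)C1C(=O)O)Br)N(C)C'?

The pattern [#6][CX3](=O)[#6] describes a carbonyl carbon (no H) flanked by two carbons — a ketone.
The closest candidate here is a carboxylic acid group (-C(=O)OH), but one neighbour of the carbonyl carbon is O, not C. No other fragment satisfies the full query, so there is no match.

No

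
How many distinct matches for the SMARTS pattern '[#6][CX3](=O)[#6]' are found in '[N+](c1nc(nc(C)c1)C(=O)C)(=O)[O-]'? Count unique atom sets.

1

[#6][CX3](=O)[#6] is the SMARTS for a ketone: a carbonyl carbon (no H) flanked by two carbons.
Exactly one fragment in the molecule meets all constraints, giving 1 match.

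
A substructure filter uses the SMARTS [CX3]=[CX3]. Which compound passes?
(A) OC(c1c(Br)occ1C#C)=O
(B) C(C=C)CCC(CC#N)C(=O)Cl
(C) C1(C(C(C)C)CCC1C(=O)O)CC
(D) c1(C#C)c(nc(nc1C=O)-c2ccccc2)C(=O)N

B

[CX3]=[CX3] describes a non-aromatic C=C double bond between two sp2 carbons (an alkene).
(A) has an ethynyl group (-C#CH) but the C-C bond is a triple bond, not a double bond.
(B) contains a vinyl group (-CH=CH2), which satisfies every atom and bond constraint.
(C) has an ethyl group (-CH2CH3) but its C-C bond is a single bond between CX4 carbons, not CX3=CX3.
(D) has an ethynyl group (-C#CH) but the C-C bond is a triple bond, not a double bond.
So the answer is (B).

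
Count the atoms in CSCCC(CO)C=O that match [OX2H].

1

The query [OX2H] means: aliphatic oxygen with two connections, one of which is H — an -OH oxygen.
Check the 9 heavy atoms by environment: 3× C (H2, X4) → no; 1× C (H1, X4) → no; 1× C (H1, X3) → no; 1× O (H0, X1) → no; 1× O (H1, X2) → match; 1× S (H0, X2) → no; 1× C (H3, X4) → no.
That gives 1 matching atom.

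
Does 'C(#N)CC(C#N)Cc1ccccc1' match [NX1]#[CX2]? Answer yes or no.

Yes

The pattern [NX1]#[CX2] describes a nitrogen triple-bonded to a two-connected carbon — a nitrile.
The molecule carries a nitrile (-C#N), whose atoms satisfy every constraint of the query, so the pattern matches.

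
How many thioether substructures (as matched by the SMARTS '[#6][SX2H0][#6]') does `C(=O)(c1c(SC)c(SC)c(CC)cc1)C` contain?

[#6][SX2H0][#6] is the SMARTS for a thioether: an aliphatic sulfur bridging two carbons with no H on the sulfur.
The molecule carries 2 separate instances of a methylthio ether (-SCH3) meeting every constraint; each maps to a distinct set of atoms, giving 2 matches.

2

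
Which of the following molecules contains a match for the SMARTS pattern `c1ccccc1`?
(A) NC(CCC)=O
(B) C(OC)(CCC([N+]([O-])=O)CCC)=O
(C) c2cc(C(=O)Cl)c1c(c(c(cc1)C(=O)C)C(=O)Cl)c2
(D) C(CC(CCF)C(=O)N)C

C

c1ccccc1 describes six aromatic carbons in a ring (a benzene ring).
(A) has a methyl group (-CH3) but no six-membered all-carbon aromatic ring is present.
(B) has a methyl group (-CH3) but no six-membered all-carbon aromatic ring is present.
(C) contains the required atom environment, so the pattern matches.
(D) has a methyl group (-CH3) but no six-membered all-carbon aromatic ring is present.
So the answer is (C).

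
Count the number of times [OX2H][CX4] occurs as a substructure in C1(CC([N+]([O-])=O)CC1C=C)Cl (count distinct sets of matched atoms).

0

[OX2H][CX4] is the SMARTS for an aliphatic alcohol: a hydroxyl oxygen bound to an sp3 (X4) carbon.
No fragment in the molecule satisfies every constraint, giving 0 matches.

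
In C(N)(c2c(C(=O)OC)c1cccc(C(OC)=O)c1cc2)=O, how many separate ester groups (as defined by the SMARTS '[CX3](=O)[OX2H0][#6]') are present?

2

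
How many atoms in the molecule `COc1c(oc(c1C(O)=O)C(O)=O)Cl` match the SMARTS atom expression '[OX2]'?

Check the 14 heavy atoms by environment: 1× o (aromatic, X2) → no; 4× c (aromatic, X3) → no; 2× C (X3) → no; 2× O (X1) → no; 3× O (X2) → match; 1× C (X4) → no; 1× Cl (X1) → no.
That gives 3 matching atoms.

3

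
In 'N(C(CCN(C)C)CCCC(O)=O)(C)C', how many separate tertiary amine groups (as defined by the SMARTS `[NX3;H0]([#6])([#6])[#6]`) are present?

2

[NX3;H0]([#6])([#6])[#6] is the SMARTS for a tertiary amine: a trivalent nitrogen with no H, bonded to three carbons.
The molecule carries 2 separate instances of a dimethylamino group (-N(CH3)2) meeting every constraint; each maps to a distinct set of atoms, giving 2 matches.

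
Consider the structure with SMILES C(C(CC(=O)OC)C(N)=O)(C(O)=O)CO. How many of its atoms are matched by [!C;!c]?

7

Check the 15 heavy atoms by environment: 8× C → no; 6× O → match; 1× N → match.
Summing the matching environments: 6 + 1 = 7 matching atoms.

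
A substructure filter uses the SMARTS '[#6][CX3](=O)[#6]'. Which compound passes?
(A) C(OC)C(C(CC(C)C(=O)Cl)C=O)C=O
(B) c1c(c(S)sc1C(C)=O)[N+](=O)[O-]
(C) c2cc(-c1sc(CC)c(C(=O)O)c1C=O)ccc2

B

[#6][CX3](=O)[#6] describes a carbonyl carbon (no H) flanked by two carbons (a ketone).
(A) has an aldehyde (-CHO) but the carbonyl carbon has H1, so it is not flanked by two carbons.
(B) contains an acetyl/ketone group (-C(=O)CH3), which satisfies every atom and bond constraint.
(C) has a carboxylic acid group (-C(=O)OH) but one neighbour of the carbonyl carbon is O, not C.
So the answer is (B).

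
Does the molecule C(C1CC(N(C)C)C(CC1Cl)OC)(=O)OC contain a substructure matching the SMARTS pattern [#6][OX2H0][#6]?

The pattern [#6][OX2H0][#6] describes an aliphatic oxygen bridging two carbons with no H on the oxygen — an ether.
The molecule carries a methoxy ether (-OCH3), whose atoms satisfy every constraint of the query, so the pattern matches.

Yes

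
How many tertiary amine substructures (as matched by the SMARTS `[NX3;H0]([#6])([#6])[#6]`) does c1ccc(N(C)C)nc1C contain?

1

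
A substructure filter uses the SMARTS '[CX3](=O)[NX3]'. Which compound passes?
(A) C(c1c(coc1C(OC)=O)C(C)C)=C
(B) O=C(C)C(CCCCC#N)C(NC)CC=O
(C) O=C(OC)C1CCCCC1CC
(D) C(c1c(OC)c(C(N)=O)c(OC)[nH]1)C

D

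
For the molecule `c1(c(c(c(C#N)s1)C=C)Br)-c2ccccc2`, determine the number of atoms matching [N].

The query [N] means: uppercase N matches aliphatic (non-aromatic) nitrogen only.
Check the 16 heavy atoms by environment: 1× s (aromatic) → no; 10× c (aromatic) → no; 1× Br → no; 3× C → no; 1× N → match.
That gives 1 matching atom.

1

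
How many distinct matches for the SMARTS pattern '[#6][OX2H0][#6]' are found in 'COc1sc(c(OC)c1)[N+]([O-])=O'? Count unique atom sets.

2

[#6][OX2H0][#6] is the SMARTS for an ether: an aliphatic oxygen bridging two carbons with no H on the oxygen.
The molecule carries 2 separate instances of a methoxy ether (-OCH3) meeting every constraint; each maps to a distinct set of atoms, giving 2 matches.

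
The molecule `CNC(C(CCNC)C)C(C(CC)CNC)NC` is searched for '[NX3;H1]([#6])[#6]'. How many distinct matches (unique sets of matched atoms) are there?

[NX3;H1]([#6])[#6] is the SMARTS for a secondary amine: a trivalent nitrogen with one H, bonded to two carbons.
The molecule carries 4 separate instances of an N-methylamino group (-NHCH3) meeting every constraint; each maps to a distinct set of atoms, giving 4 matches.

4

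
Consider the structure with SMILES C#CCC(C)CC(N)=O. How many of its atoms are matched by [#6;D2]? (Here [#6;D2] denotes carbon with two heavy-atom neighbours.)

3

The query [#6;D2] means: any carbon bonded to exactly two heavy atoms.
Check the 9 heavy atoms by environment: 3× C (D2) → match; 2× C (D3) → no; 2× C (D1) → no; 1× O (D1) → no; 1× N (D1) → no.
That gives 3 matching atoms.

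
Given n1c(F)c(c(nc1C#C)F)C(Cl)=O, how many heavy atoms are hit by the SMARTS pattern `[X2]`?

4

The query [X2] means: any atom with exactly two total connections (bonds + H).
Check the 13 heavy atoms by environment: 2× n (aromatic, X2) → match; 4× c (aromatic, X3) → no; 2× C (X2) → match; 2× F (X1) → no; 1× C (X3) → no; 1× O (X1) → no; 1× Cl (X1) → no.
Summing the matching environments: 2 + 2 = 4 matching atoms.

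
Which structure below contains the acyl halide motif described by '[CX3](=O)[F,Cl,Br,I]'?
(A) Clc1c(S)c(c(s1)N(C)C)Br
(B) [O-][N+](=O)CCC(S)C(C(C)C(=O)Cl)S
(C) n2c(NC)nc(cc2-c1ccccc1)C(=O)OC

B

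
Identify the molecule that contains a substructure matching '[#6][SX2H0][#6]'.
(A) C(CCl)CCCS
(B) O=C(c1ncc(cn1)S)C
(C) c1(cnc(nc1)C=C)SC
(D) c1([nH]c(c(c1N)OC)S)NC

[#6][SX2H0][#6] describes an aliphatic sulfur bridging two carbons with no H on the sulfur (a thioether).
(A) has a thiol (-SH) but the sulfur has H1, not H0 bridging two carbons.
(B) has a thiol (-SH) but the sulfur has H1, not H0 bridging two carbons.
(C) contains a methylthio ether (-SCH3), which satisfies every atom and bond constraint.
(D) has a thiol (-SH) but the sulfur has H1, not H0 bridging two carbons.
So the answer is (C).

C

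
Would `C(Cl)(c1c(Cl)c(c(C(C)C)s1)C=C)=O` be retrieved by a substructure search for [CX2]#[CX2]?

The pattern [CX2]#[CX2] describes a carbon-carbon triple bond — an alkyne.
The closest candidate here is a vinyl group (-CH=CH2), but the C=C is a double bond; both carbons are CX3, not CX2. No other fragment satisfies the full query, so there is no match.

No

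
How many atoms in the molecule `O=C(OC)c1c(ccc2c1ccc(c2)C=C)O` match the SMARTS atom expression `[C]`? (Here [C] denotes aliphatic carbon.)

4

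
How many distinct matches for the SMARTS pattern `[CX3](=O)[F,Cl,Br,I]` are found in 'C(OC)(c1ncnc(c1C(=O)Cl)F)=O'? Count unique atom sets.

1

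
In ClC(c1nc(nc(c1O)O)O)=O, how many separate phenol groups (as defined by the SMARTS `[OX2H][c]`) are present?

3

[OX2H][c] is the SMARTS for a phenol: a hydroxyl oxygen attached to an aromatic carbon.
The molecule carries 3 separate instances of a hydroxyl group (-OH) meeting every constraint; each maps to a distinct set of atoms, giving 3 matches.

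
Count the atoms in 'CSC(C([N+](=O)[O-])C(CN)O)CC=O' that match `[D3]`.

4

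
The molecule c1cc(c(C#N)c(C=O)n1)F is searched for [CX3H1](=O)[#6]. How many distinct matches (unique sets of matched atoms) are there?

[CX3H1](=O)[#6] is the SMARTS for an aldehyde: an sp2 carbon with one H, double-bonded to O and single-bonded to carbon.
Exactly one fragment in the molecule meets all constraints, giving 1 match.

1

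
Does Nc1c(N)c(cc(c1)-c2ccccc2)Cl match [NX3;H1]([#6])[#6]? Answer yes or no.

The pattern [NX3;H1]([#6])[#6] describes a trivalent nitrogen with one H, bonded to two carbons — a secondary amine.
The closest candidate here is a primary amino group (-NH2), but the nitrogen has H2 and only one carbon neighbour. No other fragment satisfies the full query, so there is no match.

No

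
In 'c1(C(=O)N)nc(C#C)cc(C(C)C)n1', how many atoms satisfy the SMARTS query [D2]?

4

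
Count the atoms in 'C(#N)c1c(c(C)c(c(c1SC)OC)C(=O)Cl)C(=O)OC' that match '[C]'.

7

The query [C] means: uppercase C matches aliphatic (non-aromatic) carbon only.
Check the 20 heavy atoms by environment: 6× c (aromatic) → no; 7× C → match; 4× O → no; 1× Cl → no; 1× N → no; 1× S → no.
That gives 7 matching atoms.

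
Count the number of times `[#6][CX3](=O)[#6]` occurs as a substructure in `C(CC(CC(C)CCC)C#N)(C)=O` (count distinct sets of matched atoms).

[#6][CX3](=O)[#6] is the SMARTS for a ketone: a carbonyl carbon (no H) flanked by two carbons.
Exactly one fragment in the molecule meets all constraints, giving 1 match.

1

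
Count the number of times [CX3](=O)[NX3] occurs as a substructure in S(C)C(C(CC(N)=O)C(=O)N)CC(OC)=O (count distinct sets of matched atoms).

2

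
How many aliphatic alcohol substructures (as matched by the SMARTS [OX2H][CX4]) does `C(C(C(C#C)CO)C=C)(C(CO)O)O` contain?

[OX2H][CX4] is the SMARTS for an aliphatic alcohol: a hydroxyl oxygen bound to an sp3 (X4) carbon.
The molecule carries 4 separate instances of a hydroxyl group (-OH) meeting every constraint; each maps to a distinct set of atoms, giving 4 matches.

4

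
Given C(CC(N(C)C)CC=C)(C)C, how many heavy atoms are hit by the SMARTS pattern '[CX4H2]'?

Check the 11 heavy atoms by environment: 2× C (H2, X4) → match; 2× C (H1, X4) → no; 1× N (H0, X3) → no; 4× C (H3, X4) → no; 1× C (H1, X3) → no; 1× C (H2, X3) → no.
That gives 2 matching atoms.

2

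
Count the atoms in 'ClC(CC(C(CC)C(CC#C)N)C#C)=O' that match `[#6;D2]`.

5

The query [#6;D2] means: any carbon bonded to exactly two heavy atoms.
Check the 15 heavy atoms by environment: 5× C (D2) → match; 4× C (D3) → no; 3× C (D1) → no; 1× O (D1) → no; 1× Cl (D1) → no; 1× N (D1) → no.
That gives 5 matching atoms.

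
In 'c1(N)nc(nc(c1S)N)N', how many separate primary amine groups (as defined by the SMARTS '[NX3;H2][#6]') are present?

[NX3;H2][#6] is the SMARTS for a primary amine: a trivalent nitrogen with two H attached to carbon.
The molecule carries 3 separate instances of a primary amino group (-NH2) meeting every constraint; each maps to a distinct set of atoms, giving 3 matches.

3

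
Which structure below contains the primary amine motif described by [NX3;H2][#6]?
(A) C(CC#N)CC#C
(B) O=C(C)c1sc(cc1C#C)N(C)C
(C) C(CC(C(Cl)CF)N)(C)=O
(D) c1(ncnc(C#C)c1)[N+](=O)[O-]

C

[NX3;H2][#6] describes a trivalent nitrogen with two H attached to carbon (a primary amine).
(A) has a nitrile (-C#N) but the nitrogen is NX1 (triple-bonded), not NX3 with two H.
(B) has a dimethylamino group (-N(CH3)2) but the nitrogen has H0, not H2.
(C) contains a primary amino group (-NH2), which satisfies every atom and bond constraint.
(D) has a nitro group (-[N+](=O)[O-]) but the nitrogen is [N+] with no H, not NX3H2.
So the answer is (C).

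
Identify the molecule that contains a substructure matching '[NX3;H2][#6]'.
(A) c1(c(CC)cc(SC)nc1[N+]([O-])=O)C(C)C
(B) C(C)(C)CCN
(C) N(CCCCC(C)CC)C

B

[NX3;H2][#6] describes a trivalent nitrogen with two H attached to carbon (a primary amine).
(A) has a nitro group (-[N+](=O)[O-]) but the nitrogen is [N+] with no H, not NX3H2.
(B) contains a primary amino group (-NH2), which satisfies every atom and bond constraint.
(C) has an N-methylamino group (-NHCH3) but the nitrogen bears two carbons and only one H (H1), not H2.
So the answer is (B).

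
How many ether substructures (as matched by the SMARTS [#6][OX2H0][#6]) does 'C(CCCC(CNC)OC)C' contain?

[#6][OX2H0][#6] is the SMARTS for an ether: an aliphatic oxygen bridging two carbons with no H on the oxygen.
Exactly one fragment in the molecule meets all constraints, giving 1 match.

1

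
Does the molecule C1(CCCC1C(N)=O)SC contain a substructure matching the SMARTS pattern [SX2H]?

No

The pattern [SX2H] describes an aliphatic sulfur with two connections, one being H — a thiol.
The closest candidate here is a methylthio ether (-SCH3), but the sulfur has H0 (bonded to two carbons), not H1. No other fragment satisfies the full query, so there is no match.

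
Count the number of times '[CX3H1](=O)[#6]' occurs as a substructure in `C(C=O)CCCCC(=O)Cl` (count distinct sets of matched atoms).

1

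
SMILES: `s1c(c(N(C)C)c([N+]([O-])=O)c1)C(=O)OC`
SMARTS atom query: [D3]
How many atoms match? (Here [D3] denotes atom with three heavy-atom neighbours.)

6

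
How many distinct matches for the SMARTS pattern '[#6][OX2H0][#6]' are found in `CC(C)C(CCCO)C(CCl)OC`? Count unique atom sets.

1

[#6][OX2H0][#6] is the SMARTS for an ether: an aliphatic oxygen bridging two carbons with no H on the oxygen.
Exactly one fragment in the molecule meets all constraints, giving 1 match.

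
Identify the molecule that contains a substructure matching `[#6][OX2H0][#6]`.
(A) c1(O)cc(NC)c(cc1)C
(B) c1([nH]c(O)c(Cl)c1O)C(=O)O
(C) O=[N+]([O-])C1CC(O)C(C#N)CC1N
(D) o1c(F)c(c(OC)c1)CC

D

[#6][OX2H0][#6] describes an aliphatic oxygen bridging two carbons with no H on the oxygen (an ether).
(A) has a hydroxyl group (-OH) but the oxygen has H1, not H0 bridging two carbons.
(B) has a carboxylic acid group (-C(=O)OH) but the -OH oxygen has H1; the =O is OX1, not OX2.
(C) has a hydroxyl group (-OH) but the oxygen has H1, not H0 bridging two carbons.
(D) contains a methoxy ether (-OCH3), which satisfies every atom and bond constraint.
So the answer is (D).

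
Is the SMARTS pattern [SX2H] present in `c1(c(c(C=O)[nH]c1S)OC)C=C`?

The pattern [SX2H] describes an aliphatic sulfur with two connections, one being H — a thiol.
The molecule carries a thiol (-SH), whose atoms satisfy every constraint of the query, so the pattern matches.

Yes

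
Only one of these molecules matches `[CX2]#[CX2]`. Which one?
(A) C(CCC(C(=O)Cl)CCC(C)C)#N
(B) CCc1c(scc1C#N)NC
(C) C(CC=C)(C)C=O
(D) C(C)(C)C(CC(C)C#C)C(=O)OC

[CX2]#[CX2] describes a carbon-carbon triple bond (an alkyne).
(A) has a nitrile (-C#N) but the triple bond is C#N, not C#C.
(B) has a nitrile (-C#N) but the triple bond is C#N, not C#C.
(C) has a vinyl group (-CH=CH2) but the C=C is a double bond; both carbons are CX3, not CX2.
(D) contains an ethynyl group (-C#CH), which satisfies every atom and bond constraint.
So the answer is (D).

D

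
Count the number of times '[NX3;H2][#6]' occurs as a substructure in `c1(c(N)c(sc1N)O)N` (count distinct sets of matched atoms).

3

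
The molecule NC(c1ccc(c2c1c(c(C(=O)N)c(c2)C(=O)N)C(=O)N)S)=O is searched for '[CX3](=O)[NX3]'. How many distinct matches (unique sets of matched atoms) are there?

4

[CX3](=O)[NX3] is the SMARTS for an amide: a carbonyl carbon bonded to a trivalent nitrogen.
The molecule carries 4 separate instances of a primary amide (-C(=O)NH2) meeting every constraint; each maps to a distinct set of atoms, giving 4 matches.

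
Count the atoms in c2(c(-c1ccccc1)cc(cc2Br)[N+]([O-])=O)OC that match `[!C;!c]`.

The query [!C;!c] means: neither aliphatic nor aromatic carbon — same as [!#6].
Check the 18 heavy atoms by environment: 12× c (aromatic) → no; 1× Br → match; 1× N (charge +1) → match; 1× O (charge -1) → match; 2× O → match; 1× C → no.
Summing the matching environments: 1 + 1 + 1 + 2 = 5 matching atoms.

5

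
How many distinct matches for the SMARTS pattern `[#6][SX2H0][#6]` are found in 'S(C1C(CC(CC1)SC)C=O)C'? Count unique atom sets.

2

[#6][SX2H0][#6] is the SMARTS for a thioether: an aliphatic sulfur bridging two carbons with no H on the sulfur.
The molecule carries 2 separate instances of a methylthio ether (-SCH3) meeting every constraint; each maps to a distinct set of atoms, giving 2 matches.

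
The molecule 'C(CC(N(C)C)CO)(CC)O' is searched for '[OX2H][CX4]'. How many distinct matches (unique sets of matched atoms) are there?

[OX2H][CX4] is the SMARTS for an aliphatic alcohol: a hydroxyl oxygen bound to an sp3 (X4) carbon.
The molecule carries 2 separate instances of a hydroxyl group (-OH) meeting every constraint; each maps to a distinct set of atoms, giving 2 matches.

2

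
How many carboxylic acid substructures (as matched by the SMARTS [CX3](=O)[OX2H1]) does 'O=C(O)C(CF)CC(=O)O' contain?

[CX3](=O)[OX2H1] is the SMARTS for a carboxylic acid: an sp2 carbon double-bonded to O and single-bonded to an -OH oxygen.
The molecule carries 2 separate instances of a carboxylic acid group (-C(=O)OH) meeting every constraint; each maps to a distinct set of atoms, giving 2 matches.

2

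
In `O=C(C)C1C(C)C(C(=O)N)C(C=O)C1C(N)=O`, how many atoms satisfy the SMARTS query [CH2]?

0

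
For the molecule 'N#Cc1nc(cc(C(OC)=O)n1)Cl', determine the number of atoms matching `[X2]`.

Check the 13 heavy atoms by environment: 2× n (aromatic, X2) → match; 4× c (aromatic, X3) → no; 1× C (X2) → match; 1× N (X1) → no; 1× C (X3) → no; 1× O (X1) → no; 1× O (X2) → match; 1× C (X4) → no; 1× Cl (X1) → no.
Summing the matching environments: 2 + 1 + 1 = 4 matching atoms.

4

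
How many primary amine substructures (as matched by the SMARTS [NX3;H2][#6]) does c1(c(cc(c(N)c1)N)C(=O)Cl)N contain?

3

[NX3;H2][#6] is the SMARTS for a primary amine: a trivalent nitrogen with two H attached to carbon.
The molecule carries 3 separate instances of a primary amino group (-NH2) meeting every constraint; each maps to a distinct set of atoms, giving 3 matches.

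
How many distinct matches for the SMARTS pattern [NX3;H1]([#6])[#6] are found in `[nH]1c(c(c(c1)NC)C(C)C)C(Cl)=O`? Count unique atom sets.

1

[NX3;H1]([#6])[#6] is the SMARTS for a secondary amine: a trivalent nitrogen with one H, bonded to two carbons.
Exactly one fragment in the molecule meets all constraints, giving 1 match.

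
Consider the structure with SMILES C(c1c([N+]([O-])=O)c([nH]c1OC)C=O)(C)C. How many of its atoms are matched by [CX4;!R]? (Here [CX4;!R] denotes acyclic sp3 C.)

4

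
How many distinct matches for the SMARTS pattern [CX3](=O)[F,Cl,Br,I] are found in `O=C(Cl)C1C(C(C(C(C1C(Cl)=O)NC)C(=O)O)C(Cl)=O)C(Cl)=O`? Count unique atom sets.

4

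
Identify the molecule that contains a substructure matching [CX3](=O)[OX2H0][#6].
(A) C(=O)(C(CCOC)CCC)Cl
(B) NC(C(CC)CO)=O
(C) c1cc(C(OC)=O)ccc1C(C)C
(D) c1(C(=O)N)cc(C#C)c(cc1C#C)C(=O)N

C

[CX3](=O)[OX2H0][#6] describes a carbonyl carbon bonded to an oxygen that is itself bonded to carbon (no H on that O) (an ester).
(A) has a methoxy ether (-OCH3) but the ether oxygen is not adjacent to a C=O carbon.
(B) has a primary amide (-C(=O)NH2) but the carbonyl is bonded to N, not to an O-C linkage.
(C) contains a methyl-ester group (-C(=O)OCH3), which satisfies every atom and bond constraint.
(D) has a primary amide (-C(=O)NH2) but the carbonyl is bonded to N, not to an O-C linkage.
So the answer is (C).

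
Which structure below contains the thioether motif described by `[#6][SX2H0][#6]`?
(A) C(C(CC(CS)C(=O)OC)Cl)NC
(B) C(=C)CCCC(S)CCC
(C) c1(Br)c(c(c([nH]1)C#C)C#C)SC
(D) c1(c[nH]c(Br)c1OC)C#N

[#6][SX2H0][#6] describes an aliphatic sulfur bridging two carbons with no H on the sulfur (a thioether).
(A) has a thiol (-SH) but the sulfur has H1, not H0 bridging two carbons.
(B) has a thiol (-SH) but the sulfur has H1, not H0 bridging two carbons.
(C) contains a methylthio ether (-SCH3), which satisfies every atom and bond constraint.
(D) has a methoxy ether (-OCH3) but the bridging atom is O, not S.
So the answer is (C).

C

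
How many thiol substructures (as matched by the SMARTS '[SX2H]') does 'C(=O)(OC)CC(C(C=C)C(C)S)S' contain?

2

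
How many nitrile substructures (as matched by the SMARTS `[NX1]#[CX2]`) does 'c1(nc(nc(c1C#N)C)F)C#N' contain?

[NX1]#[CX2] is the SMARTS for a nitrile: a nitrogen triple-bonded to a two-connected carbon.
The molecule carries 2 separate instances of a nitrile (-C#N) meeting every constraint; each maps to a distinct set of atoms, giving 2 matches.

2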